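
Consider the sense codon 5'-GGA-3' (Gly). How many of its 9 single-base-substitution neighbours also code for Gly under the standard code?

3

Position 1: none → 0 synonymous.
Position 2: none → 0 synonymous.
Position 3: GGT, GGC, GGG → 3 synonymous.
Total: 0 + 0 + 3 = 3.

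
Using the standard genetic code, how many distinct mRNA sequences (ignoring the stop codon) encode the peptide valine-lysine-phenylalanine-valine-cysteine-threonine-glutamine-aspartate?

Val: 4 codons.
Lys: 2 codons.
Phe: 2 codons.
Val: 4 codons.
Cys: 2 codons.
Thr: 4 codons.
Gln: 2 codons.
Asp: 2 codons.
4 × 2 × 2 × 4 × 2 × 4 × 2 × 2 = 2048.

2048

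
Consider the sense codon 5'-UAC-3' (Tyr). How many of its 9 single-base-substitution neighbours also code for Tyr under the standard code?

1

Position 1: none → 0 synonymous.
Position 2: none → 0 synonymous.
Position 3: UAU → 1 synonymous.
Total: 0 + 0 + 1 = 1.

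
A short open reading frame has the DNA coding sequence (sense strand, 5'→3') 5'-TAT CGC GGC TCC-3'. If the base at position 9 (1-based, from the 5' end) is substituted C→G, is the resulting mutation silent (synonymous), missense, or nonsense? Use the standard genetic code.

silent

Position 9 falls in codon 3: GGC → Gly.
After the substitution the codon is GGG → Gly.
Both encode Gly, so the change is synonymous.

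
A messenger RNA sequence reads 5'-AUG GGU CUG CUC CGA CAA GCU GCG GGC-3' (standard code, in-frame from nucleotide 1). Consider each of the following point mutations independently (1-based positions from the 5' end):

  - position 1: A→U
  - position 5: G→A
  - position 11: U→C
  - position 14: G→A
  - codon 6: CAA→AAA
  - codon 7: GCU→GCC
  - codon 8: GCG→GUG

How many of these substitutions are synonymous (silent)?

1

Codon 1: AUG (Met) → UUG (Leu) — missense.
Codon 2: GGU (Gly) → GAU (Asp) — missense.
Codon 4: CUC (Leu) → CCC (Pro) — missense.
Codon 5: CGA (Arg) → CAA (Gln) — missense.
Codon 6: CAA (Gln) → AAA (Lys) — missense.
Codon 7: GCU (Ala) → GCC (Ala) — synonymous.
Codon 8: GCG (Ala) → GUG (Val) — missense.
Synonymous: 1 of 7.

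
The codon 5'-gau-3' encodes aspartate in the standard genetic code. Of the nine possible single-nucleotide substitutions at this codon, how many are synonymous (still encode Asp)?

1

Position 1: none → 0 synonymous.
Position 2: none → 0 synonymous.
Position 3: GAC → 1 synonymous.
Total: 0 + 0 + 1 = 1.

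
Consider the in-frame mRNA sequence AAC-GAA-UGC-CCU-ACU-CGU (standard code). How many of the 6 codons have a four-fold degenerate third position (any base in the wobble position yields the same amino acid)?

Codon 1 AAC (Asn): third position 2-fold.
Codon 2 GAA (Glu): third position 2-fold.
Codon 3 UGC (Cys): third position 2-fold.
Codon 4 CCU (Pro): third position 4-fold.
Codon 5 ACU (Thr): third position 4-fold.
Codon 6 CGU (Arg): third position 4-fold.
Four-fold degenerate third positions: 3.

3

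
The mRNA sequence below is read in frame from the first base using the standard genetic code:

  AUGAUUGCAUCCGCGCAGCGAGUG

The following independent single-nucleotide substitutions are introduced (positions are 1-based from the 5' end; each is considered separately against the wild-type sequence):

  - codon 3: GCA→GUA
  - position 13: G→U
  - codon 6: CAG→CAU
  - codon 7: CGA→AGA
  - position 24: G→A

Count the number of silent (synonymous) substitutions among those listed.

2

Codon 3: GCA (Ala) → GUA (Val) — missense.
Codon 5: GCG (Ala) → UCG (Ser) — missense.
Codon 6: CAG (Gln) → CAU (His) — missense.
Codon 7: CGA (Arg) → AGA (Arg) — synonymous.
Codon 8: GUG (Val) → GUA (Val) — synonymous.
Synonymous: 2 of 5.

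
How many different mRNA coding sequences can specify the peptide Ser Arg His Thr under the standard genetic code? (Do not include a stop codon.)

Ser: 6 codons.
Arg: 6 codons.
His: 2 codons.
Thr: 4 codons.
6 × 6 × 2 × 4 = 288.

288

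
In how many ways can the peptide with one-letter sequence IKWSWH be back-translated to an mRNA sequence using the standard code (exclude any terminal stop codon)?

Ile: 3 codons.
Lys: 2 codons.
Trp: 1 codon.
Ser: 6 codons.
Trp: 1 codon.
His: 2 codons.
3 × 2 × 1 × 6 × 1 × 2 = 72.

72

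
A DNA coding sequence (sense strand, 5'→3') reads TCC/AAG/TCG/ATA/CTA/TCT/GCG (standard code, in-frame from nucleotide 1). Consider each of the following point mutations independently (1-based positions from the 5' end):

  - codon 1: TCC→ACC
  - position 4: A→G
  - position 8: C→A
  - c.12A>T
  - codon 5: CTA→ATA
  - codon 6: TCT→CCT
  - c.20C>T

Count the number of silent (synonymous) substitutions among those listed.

1

Codon 1: TCC (Ser) → ACC (Thr) — missense.
Codon 2: AAG (Lys) → GAG (Glu) — missense.
Codon 3: TCG (Ser) → TAG (Stop) — nonsense.
Codon 4: ATA (Ile) → ATT (Ile) — synonymous.
Codon 5: CTA (Leu) → ATA (Ile) — missense.
Codon 6: TCT (Ser) → CCT (Pro) — missense.
Codon 7: GCG (Ala) → GTG (Val) — missense.
Synonymous: 1 of 7.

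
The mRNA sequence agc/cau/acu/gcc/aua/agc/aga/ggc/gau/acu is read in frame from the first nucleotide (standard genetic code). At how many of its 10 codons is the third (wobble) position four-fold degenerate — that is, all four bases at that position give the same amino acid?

Codon 1 AGC (Ser): third position 2-fold.
Codon 2 CAU (His): third position 2-fold.
Codon 3 ACU (Thr): third position 4-fold.
Codon 4 GCC (Ala): third position 4-fold.
Codon 5 AUA (Ile): third position 3-fold.
Codon 6 AGC (Ser): third position 2-fold.
Codon 7 AGA (Arg): third position 2-fold.
Codon 8 GGC (Gly): third position 4-fold.
Codon 9 GAU (Asp): third position 2-fold.
Codon 10 ACU (Thr): third position 4-fold.
Four-fold degenerate third positions: 4.

4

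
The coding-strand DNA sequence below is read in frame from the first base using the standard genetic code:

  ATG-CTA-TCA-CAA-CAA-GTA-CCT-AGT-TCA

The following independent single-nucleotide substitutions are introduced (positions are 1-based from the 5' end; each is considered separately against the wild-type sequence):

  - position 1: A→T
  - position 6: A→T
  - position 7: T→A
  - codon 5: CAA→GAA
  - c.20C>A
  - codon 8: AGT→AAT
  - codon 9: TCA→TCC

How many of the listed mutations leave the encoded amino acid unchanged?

2

Codon 1: ATG (Met) → TTG (Leu) — missense.
Codon 2: CTA (Leu) → CTT (Leu) — synonymous.
Codon 3: TCA (Ser) → ACA (Thr) — missense.
Codon 5: CAA (Gln) → GAA (Glu) — missense.
Codon 7: CCT (Pro) → CAT (His) — missense.
Codon 8: AGT (Ser) → AAT (Asn) — missense.
Codon 9: TCA (Ser) → TCC (Ser) — synonymous.
Synonymous: 2 of 7.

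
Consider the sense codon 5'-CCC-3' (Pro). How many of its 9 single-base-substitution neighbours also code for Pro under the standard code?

3

Position 1: none → 0 synonymous.
Position 2: none → 0 synonymous.
Position 3: CCU, CCA, CCG → 3 synonymous.
Total: 0 + 0 + 3 = 3.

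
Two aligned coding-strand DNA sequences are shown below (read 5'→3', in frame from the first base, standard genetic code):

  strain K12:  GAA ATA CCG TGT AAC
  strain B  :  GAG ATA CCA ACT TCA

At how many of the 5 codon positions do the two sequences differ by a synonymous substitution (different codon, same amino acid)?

2

Codon 1: GAA Glu / GAG Glu — synonymous.
Codon 2: ATA Ile / ATA Ile — identical.
Codon 3: CCG Pro / CCA Pro — synonymous.
Codon 4: TGT Cys / ACT Thr — nonsynonymous.
Codon 5: AAC Asn / TCA Ser — nonsynonymous.
Synonymous differences: 2.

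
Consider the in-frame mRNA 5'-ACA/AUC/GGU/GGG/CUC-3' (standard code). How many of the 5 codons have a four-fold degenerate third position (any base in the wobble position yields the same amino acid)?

4

Codon 1 ACA (Thr): third position 4-fold.
Codon 2 AUC (Ile): third position 3-fold.
Codon 3 GGU (Gly): third position 4-fold.
Codon 4 GGG (Gly): third position 4-fold.
Codon 5 CUC (Leu): third position 4-fold.
Four-fold degenerate third positions: 4.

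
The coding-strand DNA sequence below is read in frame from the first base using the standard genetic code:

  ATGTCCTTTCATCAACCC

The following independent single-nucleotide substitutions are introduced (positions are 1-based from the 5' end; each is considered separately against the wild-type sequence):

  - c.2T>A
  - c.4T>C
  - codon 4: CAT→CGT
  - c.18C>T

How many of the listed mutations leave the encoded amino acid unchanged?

1

Codon 1: ATG (Met) → AAG (Lys) — missense.
Codon 2: TCC (Ser) → CCC (Pro) — missense.
Codon 4: CAT (His) → CGT (Arg) — missense.
Codon 6: CCC (Pro) → CCT (Pro) — synonymous.
Synonymous: 1 of 4.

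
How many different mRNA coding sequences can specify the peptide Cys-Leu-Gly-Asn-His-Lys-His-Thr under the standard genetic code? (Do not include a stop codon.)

Cys: 2 codons.
Leu: 6 codons.
Gly: 4 codons.
Asn: 2 codons.
His: 2 codons.
Lys: 2 codons.
His: 2 codons.
Thr: 4 codons.
2 × 6 × 4 × 2 × 2 × 2 × 2 × 4 = 3072.

3072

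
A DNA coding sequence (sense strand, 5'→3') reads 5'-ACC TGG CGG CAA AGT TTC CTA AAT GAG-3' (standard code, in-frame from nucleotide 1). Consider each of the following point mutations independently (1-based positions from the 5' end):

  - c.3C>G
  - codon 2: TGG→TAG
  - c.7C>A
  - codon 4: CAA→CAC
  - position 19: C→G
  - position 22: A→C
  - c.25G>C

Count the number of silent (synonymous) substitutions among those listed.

Codon 1: ACC (Thr) → ACG (Thr) — synonymous.
Codon 2: TGG (Trp) → TAG (Stop) — nonsense.
Codon 3: CGG (Arg) → AGG (Arg) — synonymous.
Codon 4: CAA (Gln) → CAC (His) — missense.
Codon 7: CTA (Leu) → GTA (Val) — missense.
Codon 8: AAT (Asn) → CAT (His) — missense.
Codon 9: GAG (Glu) → CAG (Gln) — missense.
Synonymous: 2 of 7.

2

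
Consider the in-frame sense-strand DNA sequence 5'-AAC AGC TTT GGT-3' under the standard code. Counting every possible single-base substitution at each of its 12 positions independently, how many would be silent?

Codon 1 (AAC, Asn): 1 synonymous substitution.
Codon 2 (AGC, Ser): 1 synonymous substitution.
Codon 3 (TTT, Phe): 1 synonymous substitution.
Codon 4 (GGT, Gly): 3 synonymous substitutions.
Total: 1 + 1 + 1 + 3 = 6.

6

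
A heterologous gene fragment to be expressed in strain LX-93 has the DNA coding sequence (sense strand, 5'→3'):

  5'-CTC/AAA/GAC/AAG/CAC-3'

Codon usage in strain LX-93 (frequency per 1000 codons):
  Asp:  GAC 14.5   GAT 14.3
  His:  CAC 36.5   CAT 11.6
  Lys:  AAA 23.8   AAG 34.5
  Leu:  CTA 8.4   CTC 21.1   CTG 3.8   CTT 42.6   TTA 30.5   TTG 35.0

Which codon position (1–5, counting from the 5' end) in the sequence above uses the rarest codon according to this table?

3

Codon 1 CTC (Leu): 21.1 per 1000.
Codon 2 AAA (Lys): 23.8 per 1000.
Codon 3 GAC (Asp): 14.5 per 1000.
Codon 4 AAG (Lys): 34.5 per 1000.
Codon 5 CAC (His): 36.5 per 1000.
Lowest frequency is 14.5 at codon 3.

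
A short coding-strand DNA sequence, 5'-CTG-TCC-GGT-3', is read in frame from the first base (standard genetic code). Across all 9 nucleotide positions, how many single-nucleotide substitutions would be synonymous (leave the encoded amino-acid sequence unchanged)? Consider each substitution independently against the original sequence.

Codon 1 (CTG, Leu): 4 synonymous substitutions.
Codon 2 (TCC, Ser): 3 synonymous substitutions.
Codon 3 (GGT, Gly): 3 synonymous substitutions.
Total: 4 + 3 + 3 = 10.

10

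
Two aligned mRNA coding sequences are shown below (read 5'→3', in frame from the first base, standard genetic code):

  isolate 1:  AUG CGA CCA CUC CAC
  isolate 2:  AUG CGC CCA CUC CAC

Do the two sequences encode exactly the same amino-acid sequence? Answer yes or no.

Codon 1: AUG Met / AUG Met — identical.
Codon 2: CGA Arg / CGC Arg — synonymous.
Codon 3: CCA Pro / CCA Pro — identical.
Codon 4: CUC Leu / CUC Leu — identical.
Codon 5: CAC His / CAC His — identical.
Nonsynonymous differences: 0 → same protein.

yes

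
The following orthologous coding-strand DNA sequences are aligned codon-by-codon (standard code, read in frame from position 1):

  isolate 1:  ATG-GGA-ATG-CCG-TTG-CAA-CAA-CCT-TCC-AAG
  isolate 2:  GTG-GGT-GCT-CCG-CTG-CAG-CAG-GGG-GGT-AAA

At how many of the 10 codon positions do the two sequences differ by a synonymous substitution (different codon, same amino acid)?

Codon 1: ATG Met / GTG Val — nonsynonymous.
Codon 2: GGA Gly / GGT Gly — synonymous.
Codon 3: ATG Met / GCT Ala — nonsynonymous.
Codon 4: CCG Pro / CCG Pro — identical.
Codon 5: TTG Leu / CTG Leu — synonymous.
Codon 6: CAA Gln / CAG Gln — synonymous.
Codon 7: CAA Gln / CAG Gln — synonymous.
Codon 8: CCT Pro / GGG Gly — nonsynonymous.
Codon 9: TCC Ser / GGT Gly — nonsynonymous.
Codon 10: AAG Lys / AAA Lys — synonymous.
Synonymous differences: 5.

5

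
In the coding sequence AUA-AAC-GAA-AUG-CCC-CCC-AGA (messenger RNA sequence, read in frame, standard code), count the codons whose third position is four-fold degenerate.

Codon 1 AUA (Ile): third position 3-fold.
Codon 2 AAC (Asn): third position 2-fold.
Codon 3 GAA (Glu): third position 2-fold.
Codon 4 AUG (Met): third position 1-fold.
Codon 5 CCC (Pro): third position 4-fold.
Codon 6 CCC (Pro): third position 4-fold.
Codon 7 AGA (Arg): third position 2-fold.
Four-fold degenerate third positions: 2.

2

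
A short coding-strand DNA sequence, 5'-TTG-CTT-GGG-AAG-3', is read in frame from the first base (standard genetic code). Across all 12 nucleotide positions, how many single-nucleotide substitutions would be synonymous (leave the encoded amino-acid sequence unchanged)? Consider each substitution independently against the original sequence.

Codon 1 (TTG, Leu): 2 synonymous substitutions.
Codon 2 (CTT, Leu): 3 synonymous substitutions.
Codon 3 (GGG, Gly): 3 synonymous substitutions.
Codon 4 (AAG, Lys): 1 synonymous substitution.
Total: 2 + 3 + 3 + 1 = 9.

9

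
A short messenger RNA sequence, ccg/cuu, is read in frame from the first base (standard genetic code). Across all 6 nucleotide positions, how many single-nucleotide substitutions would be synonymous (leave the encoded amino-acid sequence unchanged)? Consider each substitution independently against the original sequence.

Codon 1 (CCG, Pro): 3 synonymous substitutions.
Codon 2 (CUU, Leu): 3 synonymous substitutions.
Total: 3 + 3 = 6.

6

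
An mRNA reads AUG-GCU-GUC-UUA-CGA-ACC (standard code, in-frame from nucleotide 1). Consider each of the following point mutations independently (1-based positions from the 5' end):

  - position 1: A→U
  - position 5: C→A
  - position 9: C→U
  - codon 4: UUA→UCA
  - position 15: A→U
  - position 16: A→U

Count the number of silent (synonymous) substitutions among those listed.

2

Codon 1: AUG (Met) → UUG (Leu) — missense.
Codon 2: GCU (Ala) → GAU (Asp) — missense.
Codon 3: GUC (Val) → GUU (Val) — synonymous.
Codon 4: UUA (Leu) → UCA (Ser) — missense.
Codon 5: CGA (Arg) → CGU (Arg) — synonymous.
Codon 6: ACC (Thr) → UCC (Ser) — missense.
Synonymous: 2 of 6.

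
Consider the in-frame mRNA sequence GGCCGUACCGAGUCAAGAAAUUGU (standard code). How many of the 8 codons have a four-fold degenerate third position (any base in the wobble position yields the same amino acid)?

4

Codon 1 GGC (Gly): third position 4-fold.
Codon 2 CGU (Arg): third position 4-fold.
Codon 3 ACC (Thr): third position 4-fold.
Codon 4 GAG (Glu): third position 2-fold.
Codon 5 UCA (Ser): third position 4-fold.
Codon 6 AGA (Arg): third position 2-fold.
Codon 7 AAU (Asn): third position 2-fold.
Codon 8 UGU (Cys): third position 2-fold.
Four-fold degenerate third positions: 4.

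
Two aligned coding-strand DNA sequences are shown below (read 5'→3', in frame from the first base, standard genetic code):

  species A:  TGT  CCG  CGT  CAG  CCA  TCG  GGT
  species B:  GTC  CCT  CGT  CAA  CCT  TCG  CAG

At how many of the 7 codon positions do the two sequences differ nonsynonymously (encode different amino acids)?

2

Codon 1: TGT Cys / GTC Val — nonsynonymous.
Codon 2: CCG Pro / CCT Pro — synonymous.
Codon 3: CGT Arg / CGT Arg — identical.
Codon 4: CAG Gln / CAA Gln — synonymous.
Codon 5: CCA Pro / CCT Pro — synonymous.
Codon 6: TCG Ser / TCG Ser — identical.
Codon 7: GGT Gly / CAG Gln — nonsynonymous.
Nonsynonymous differences: 2.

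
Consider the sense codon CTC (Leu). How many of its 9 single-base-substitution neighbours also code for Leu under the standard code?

Position 1: none → 0 synonymous.
Position 2: none → 0 synonymous.
Position 3: CTT, CTA, CTG → 3 synonymous.
Total: 0 + 0 + 3 = 3.

3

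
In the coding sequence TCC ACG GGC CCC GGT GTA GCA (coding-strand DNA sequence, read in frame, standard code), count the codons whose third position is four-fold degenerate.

Codon 1 TCC (Ser): third position 4-fold.
Codon 2 ACG (Thr): third position 4-fold.
Codon 3 GGC (Gly): third position 4-fold.
Codon 4 CCC (Pro): third position 4-fold.
Codon 5 GGT (Gly): third position 4-fold.
Codon 6 GTA (Val): third position 4-fold.
Codon 7 GCA (Ala): third position 4-fold.
Four-fold degenerate third positions: 7.

7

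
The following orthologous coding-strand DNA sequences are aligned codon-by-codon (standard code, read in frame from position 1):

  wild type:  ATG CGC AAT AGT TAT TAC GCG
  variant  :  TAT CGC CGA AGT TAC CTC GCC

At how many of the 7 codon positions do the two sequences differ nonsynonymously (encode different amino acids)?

3

Codon 1: ATG Met / TAT Tyr — nonsynonymous.
Codon 2: CGC Arg / CGC Arg — identical.
Codon 3: AAT Asn / CGA Arg — nonsynonymous.
Codon 4: AGT Ser / AGT Ser — identical.
Codon 5: TAT Tyr / TAC Tyr — synonymous.
Codon 6: TAC Tyr / CTC Leu — nonsynonymous.
Codon 7: GCG Ala / GCC Ala — synonymous.
Nonsynonymous differences: 3.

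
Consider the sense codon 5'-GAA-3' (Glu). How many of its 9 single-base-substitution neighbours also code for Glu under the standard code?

Position 1: none → 0 synonymous.
Position 2: none → 0 synonymous.
Position 3: GAG → 1 synonymous.
Total: 0 + 0 + 1 = 1.

1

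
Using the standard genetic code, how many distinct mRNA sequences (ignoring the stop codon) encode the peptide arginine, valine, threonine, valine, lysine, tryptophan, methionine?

Arg: 6 codons.
Val: 4 codons.
Thr: 4 codons.
Val: 4 codons.
Lys: 2 codons.
Trp: 1 codon.
Met: 1 codon.
6 × 4 × 4 × 4 × 2 × 1 × 1 = 768.

768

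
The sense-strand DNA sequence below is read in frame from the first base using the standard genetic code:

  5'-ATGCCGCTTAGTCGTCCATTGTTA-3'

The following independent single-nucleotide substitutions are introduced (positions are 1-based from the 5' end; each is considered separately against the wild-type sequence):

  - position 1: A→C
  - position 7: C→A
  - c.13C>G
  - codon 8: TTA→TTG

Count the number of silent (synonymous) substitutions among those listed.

Codon 1: ATG (Met) → CTG (Leu) — missense.
Codon 3: CTT (Leu) → ATT (Ile) — missense.
Codon 5: CGT (Arg) → GGT (Gly) — missense.
Codon 8: TTA (Leu) → TTG (Leu) — synonymous.
Synonymous: 1 of 4.

1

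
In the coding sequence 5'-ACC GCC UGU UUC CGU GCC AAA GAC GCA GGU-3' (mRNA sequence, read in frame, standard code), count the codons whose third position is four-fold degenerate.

Codon 1 ACC (Thr): third position 4-fold.
Codon 2 GCC (Ala): third position 4-fold.
Codon 3 UGU (Cys): third position 2-fold.
Codon 4 UUC (Phe): third position 2-fold.
Codon 5 CGU (Arg): third position 4-fold.
Codon 6 GCC (Ala): third position 4-fold.
Codon 7 AAA (Lys): third position 2-fold.
Codon 8 GAC (Asp): third position 2-fold.
Codon 9 GCA (Ala): third position 4-fold.
Codon 10 GGU (Gly): third position 4-fold.
Four-fold degenerate third positions: 6.

6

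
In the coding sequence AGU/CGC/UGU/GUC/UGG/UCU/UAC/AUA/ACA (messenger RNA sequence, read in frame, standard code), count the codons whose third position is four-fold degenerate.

Codon 1 AGU (Ser): third position 2-fold.
Codon 2 CGC (Arg): third position 4-fold.
Codon 3 UGU (Cys): third position 2-fold.
Codon 4 GUC (Val): third position 4-fold.
Codon 5 UGG (Trp): third position 1-fold.
Codon 6 UCU (Ser): third position 4-fold.
Codon 7 UAC (Tyr): third position 2-fold.
Codon 8 AUA (Ile): third position 3-fold.
Codon 9 ACA (Thr): third position 4-fold.
Four-fold degenerate third positions: 4.

4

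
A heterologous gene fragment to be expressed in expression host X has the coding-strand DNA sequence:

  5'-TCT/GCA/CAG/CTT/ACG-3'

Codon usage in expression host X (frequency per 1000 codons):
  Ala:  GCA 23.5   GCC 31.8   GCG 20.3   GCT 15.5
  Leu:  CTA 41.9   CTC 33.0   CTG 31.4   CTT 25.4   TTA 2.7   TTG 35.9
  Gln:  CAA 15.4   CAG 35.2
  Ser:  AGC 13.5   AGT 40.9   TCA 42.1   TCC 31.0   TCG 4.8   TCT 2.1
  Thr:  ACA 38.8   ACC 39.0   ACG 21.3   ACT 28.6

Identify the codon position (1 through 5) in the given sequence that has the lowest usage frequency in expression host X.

1

Codon 1 TCT (Ser): 2.1 per 1000.
Codon 2 GCA (Ala): 23.5 per 1000.
Codon 3 CAG (Gln): 35.2 per 1000.
Codon 4 CTT (Leu): 25.4 per 1000.
Codon 5 ACG (Thr): 21.3 per 1000.
Lowest frequency is 2.1 at codon 1.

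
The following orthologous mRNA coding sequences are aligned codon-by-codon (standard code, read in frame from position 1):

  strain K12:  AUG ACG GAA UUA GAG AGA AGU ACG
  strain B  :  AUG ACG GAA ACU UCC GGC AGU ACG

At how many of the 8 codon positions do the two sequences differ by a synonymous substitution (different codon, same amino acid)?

0

Codon 1: AUG Met / AUG Met — identical.
Codon 2: ACG Thr / ACG Thr — identical.
Codon 3: GAA Glu / GAA Glu — identical.
Codon 4: UUA Leu / ACU Thr — nonsynonymous.
Codon 5: GAG Glu / UCC Ser — nonsynonymous.
Codon 6: AGA Arg / GGC Gly — nonsynonymous.
Codon 7: AGU Ser / AGU Ser — identical.
Codon 8: ACG Thr / ACG Thr — identical.
Synonymous differences: 0.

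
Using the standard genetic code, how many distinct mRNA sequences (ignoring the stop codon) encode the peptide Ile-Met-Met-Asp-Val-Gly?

96

Ile: 3 codons.
Met: 1 codon.
Met: 1 codon.
Asp: 2 codons.
Val: 4 codons.
Gly: 4 codons.
3 × 1 × 1 × 2 × 4 × 4 = 96.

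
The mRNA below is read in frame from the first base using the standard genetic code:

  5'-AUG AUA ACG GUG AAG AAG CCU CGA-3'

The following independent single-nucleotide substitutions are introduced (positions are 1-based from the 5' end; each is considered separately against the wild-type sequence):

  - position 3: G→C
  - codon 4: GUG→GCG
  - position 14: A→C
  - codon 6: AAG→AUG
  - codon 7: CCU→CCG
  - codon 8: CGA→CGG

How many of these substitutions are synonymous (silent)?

2

Codon 1: AUG (Met) → AUC (Ile) — missense.
Codon 4: GUG (Val) → GCG (Ala) — missense.
Codon 5: AAG (Lys) → ACG (Thr) — missense.
Codon 6: AAG (Lys) → AUG (Met) — missense.
Codon 7: CCU (Pro) → CCG (Pro) — synonymous.
Codon 8: CGA (Arg) → CGG (Arg) — synonymous.
Synonymous: 2 of 6.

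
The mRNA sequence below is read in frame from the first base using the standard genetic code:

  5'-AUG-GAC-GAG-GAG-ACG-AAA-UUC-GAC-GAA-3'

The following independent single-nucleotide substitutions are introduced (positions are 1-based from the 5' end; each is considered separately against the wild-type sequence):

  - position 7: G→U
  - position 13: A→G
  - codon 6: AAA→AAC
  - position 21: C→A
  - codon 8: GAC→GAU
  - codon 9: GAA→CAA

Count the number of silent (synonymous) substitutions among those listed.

Codon 3: GAG (Glu) → UAG (Stop) — nonsense.
Codon 5: ACG (Thr) → GCG (Ala) — missense.
Codon 6: AAA (Lys) → AAC (Asn) — missense.
Codon 7: UUC (Phe) → UUA (Leu) — missense.
Codon 8: GAC (Asp) → GAU (Asp) — synonymous.
Codon 9: GAA (Glu) → CAA (Gln) — missense.
Synonymous: 1 of 6.

1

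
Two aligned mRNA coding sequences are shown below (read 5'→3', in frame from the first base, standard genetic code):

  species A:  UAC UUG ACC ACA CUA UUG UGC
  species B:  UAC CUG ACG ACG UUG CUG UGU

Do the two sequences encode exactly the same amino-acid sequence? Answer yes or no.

Codon 1: UAC Tyr / UAC Tyr — identical.
Codon 2: UUG Leu / CUG Leu — synonymous.
Codon 3: ACC Thr / ACG Thr — synonymous.
Codon 4: ACA Thr / ACG Thr — synonymous.
Codon 5: CUA Leu / UUG Leu — synonymous.
Codon 6: UUG Leu / CUG Leu — synonymous.
Codon 7: UGC Cys / UGU Cys — synonymous.
Nonsynonymous differences: 0 → same protein.

yes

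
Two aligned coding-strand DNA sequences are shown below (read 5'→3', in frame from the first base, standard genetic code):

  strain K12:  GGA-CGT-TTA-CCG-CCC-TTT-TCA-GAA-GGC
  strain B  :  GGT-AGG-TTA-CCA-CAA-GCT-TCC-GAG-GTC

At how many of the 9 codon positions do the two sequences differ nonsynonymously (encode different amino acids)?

3

Codon 1: GGA Gly / GGT Gly — synonymous.
Codon 2: CGT Arg / AGG Arg — synonymous.
Codon 3: TTA Leu / TTA Leu — identical.
Codon 4: CCG Pro / CCA Pro — synonymous.
Codon 5: CCC Pro / CAA Gln — nonsynonymous.
Codon 6: TTT Phe / GCT Ala — nonsynonymous.
Codon 7: TCA Ser / TCC Ser — synonymous.
Codon 8: GAA Glu / GAG Glu — synonymous.
Codon 9: GGC Gly / GTC Val — nonsynonymous.
Nonsynonymous differences: 3.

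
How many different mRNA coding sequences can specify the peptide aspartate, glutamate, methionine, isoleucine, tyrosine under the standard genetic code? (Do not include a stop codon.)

24

Asp: 2 codons.
Glu: 2 codons.
Met: 1 codon.
Ile: 3 codons.
Tyr: 2 codons.
2 × 2 × 1 × 3 × 2 = 24.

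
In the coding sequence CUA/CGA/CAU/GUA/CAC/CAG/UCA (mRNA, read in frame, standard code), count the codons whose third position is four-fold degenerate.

Codon 1 CUA (Leu): third position 4-fold.
Codon 2 CGA (Arg): third position 4-fold.
Codon 3 CAU (His): third position 2-fold.
Codon 4 GUA (Val): third position 4-fold.
Codon 5 CAC (His): third position 2-fold.
Codon 6 CAG (Gln): third position 2-fold.
Codon 7 UCA (Ser): third position 4-fold.
Four-fold degenerate third positions: 4.

4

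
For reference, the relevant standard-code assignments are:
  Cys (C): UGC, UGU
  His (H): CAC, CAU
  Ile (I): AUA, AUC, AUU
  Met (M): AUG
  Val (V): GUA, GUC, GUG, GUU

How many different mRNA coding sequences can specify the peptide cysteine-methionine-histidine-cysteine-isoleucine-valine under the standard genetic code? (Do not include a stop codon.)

Cys: 2 codons.
Met: 1 codon.
His: 2 codons.
Cys: 2 codons.
Ile: 3 codons.
Val: 4 codons.
2 × 1 × 2 × 2 × 3 × 4 = 96.

96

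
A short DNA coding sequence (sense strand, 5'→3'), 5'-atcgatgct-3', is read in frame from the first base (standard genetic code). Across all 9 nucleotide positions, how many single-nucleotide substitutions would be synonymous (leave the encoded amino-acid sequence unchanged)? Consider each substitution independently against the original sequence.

Codon 1 (ATC, Ile): 2 synonymous substitutions.
Codon 2 (GAT, Asp): 1 synonymous substitution.
Codon 3 (GCT, Ala): 3 synonymous substitutions.
Total: 2 + 1 + 3 = 6.

6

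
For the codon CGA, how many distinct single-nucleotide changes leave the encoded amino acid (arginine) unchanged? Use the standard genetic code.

Position 1: AGA → 1 synonymous.
Position 2: none → 0 synonymous.
Position 3: CGT, CGC, CGG → 3 synonymous.
Total: 1 + 0 + 3 = 4.

4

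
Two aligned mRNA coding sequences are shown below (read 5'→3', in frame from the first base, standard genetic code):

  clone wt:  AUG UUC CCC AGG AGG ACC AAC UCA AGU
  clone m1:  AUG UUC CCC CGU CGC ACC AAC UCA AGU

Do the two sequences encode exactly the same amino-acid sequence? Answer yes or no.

yes

Codon 1: AUG Met / AUG Met — identical.
Codon 2: UUC Phe / UUC Phe — identical.
Codon 3: CCC Pro / CCC Pro — identical.
Codon 4: AGG Arg / CGU Arg — synonymous.
Codon 5: AGG Arg / CGC Arg — synonymous.
Codon 6: ACC Thr / ACC Thr — identical.
Codon 7: AAC Asn / AAC Asn — identical.
Codon 8: UCA Ser / UCA Ser — identical.
Codon 9: AGU Ser / AGU Ser — identical.
Nonsynonymous differences: 0 → same protein.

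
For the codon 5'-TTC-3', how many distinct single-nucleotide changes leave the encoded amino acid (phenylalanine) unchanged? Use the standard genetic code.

Position 1: none → 0 synonymous.
Position 2: none → 0 synonymous.
Position 3: TTT → 1 synonymous.
Total: 0 + 0 + 1 = 1.

1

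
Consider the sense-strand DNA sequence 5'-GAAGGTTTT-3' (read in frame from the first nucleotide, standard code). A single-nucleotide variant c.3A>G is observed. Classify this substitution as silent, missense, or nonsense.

silent

Position 3 falls in codon 1: GAA → Glu.
After the substitution the codon is GAG → Glu.
Both encode Glu, so the change is synonymous.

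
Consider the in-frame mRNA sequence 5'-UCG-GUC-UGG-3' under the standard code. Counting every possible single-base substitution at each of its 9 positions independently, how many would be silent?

6

Codon 1 (UCG, Ser): 3 synonymous substitutions.
Codon 2 (GUC, Val): 3 synonymous substitutions.
Codon 3 (UGG, Trp): 0 synonymous substitutions.
Total: 3 + 3 + 0 = 6.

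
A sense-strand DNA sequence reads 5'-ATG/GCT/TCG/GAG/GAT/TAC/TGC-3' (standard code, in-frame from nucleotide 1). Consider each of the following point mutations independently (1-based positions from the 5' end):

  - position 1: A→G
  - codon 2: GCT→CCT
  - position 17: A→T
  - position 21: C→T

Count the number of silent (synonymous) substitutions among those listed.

1

Codon 1: ATG (Met) → GTG (Val) — missense.
Codon 2: GCT (Ala) → CCT (Pro) — missense.
Codon 6: TAC (Tyr) → TTC (Phe) — missense.
Codon 7: TGC (Cys) → TGT (Cys) — synonymous.
Synonymous: 1 of 4.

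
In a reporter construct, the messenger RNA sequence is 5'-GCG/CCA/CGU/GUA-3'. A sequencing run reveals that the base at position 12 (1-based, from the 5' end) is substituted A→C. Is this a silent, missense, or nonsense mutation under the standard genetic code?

silent

Position 12 falls in codon 4: GUA → Val.
After the substitution the codon is GUC → Val.
Both encode Val, so the change is synonymous.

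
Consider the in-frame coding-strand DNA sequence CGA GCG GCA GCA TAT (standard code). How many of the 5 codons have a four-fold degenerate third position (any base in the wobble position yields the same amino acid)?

4

Codon 1 CGA (Arg): third position 4-fold.
Codon 2 GCG (Ala): third position 4-fold.
Codon 3 GCA (Ala): third position 4-fold.
Codon 4 GCA (Ala): third position 4-fold.
Codon 5 TAT (Tyr): third position 2-fold.
Four-fold degenerate third positions: 4.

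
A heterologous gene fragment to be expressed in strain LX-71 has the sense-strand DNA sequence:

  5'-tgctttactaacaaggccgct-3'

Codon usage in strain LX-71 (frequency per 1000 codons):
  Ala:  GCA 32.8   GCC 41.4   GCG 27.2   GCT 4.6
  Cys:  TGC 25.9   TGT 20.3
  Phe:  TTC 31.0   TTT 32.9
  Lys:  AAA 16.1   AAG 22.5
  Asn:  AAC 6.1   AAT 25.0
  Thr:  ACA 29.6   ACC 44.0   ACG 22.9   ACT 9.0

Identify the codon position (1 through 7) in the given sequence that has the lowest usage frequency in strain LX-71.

Codon 1 TGC (Cys): 25.9 per 1000.
Codon 2 TTT (Phe): 32.9 per 1000.
Codon 3 ACT (Thr): 9.0 per 1000.
Codon 4 AAC (Asn): 6.1 per 1000.
Codon 5 AAG (Lys): 22.5 per 1000.
Codon 6 GCC (Ala): 41.4 per 1000.
Codon 7 GCT (Ala): 4.6 per 1000.
Lowest frequency is 4.6 at codon 7.

7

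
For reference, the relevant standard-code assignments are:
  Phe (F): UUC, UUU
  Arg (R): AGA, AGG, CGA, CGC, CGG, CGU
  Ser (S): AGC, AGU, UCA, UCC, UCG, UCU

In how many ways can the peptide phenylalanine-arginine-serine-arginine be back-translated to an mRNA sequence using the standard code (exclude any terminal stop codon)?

432

Phe: 2 codons.
Arg: 6 codons.
Ser: 6 codons.
Arg: 6 codons.
2 × 6 × 6 × 6 = 432.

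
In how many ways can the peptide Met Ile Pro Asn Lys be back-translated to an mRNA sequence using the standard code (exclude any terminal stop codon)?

48

Met: 1 codon.
Ile: 3 codons.
Pro: 4 codons.
Asn: 2 codons.
Lys: 2 codons.
1 × 3 × 4 × 2 × 2 = 48.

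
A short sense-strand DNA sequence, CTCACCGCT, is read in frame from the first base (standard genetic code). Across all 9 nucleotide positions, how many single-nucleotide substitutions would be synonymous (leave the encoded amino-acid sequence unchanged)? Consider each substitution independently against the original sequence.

Codon 1 (CTC, Leu): 3 synonymous substitutions.
Codon 2 (ACC, Thr): 3 synonymous substitutions.
Codon 3 (GCT, Ala): 3 synonymous substitutions.
Total: 3 + 3 + 3 = 9.

9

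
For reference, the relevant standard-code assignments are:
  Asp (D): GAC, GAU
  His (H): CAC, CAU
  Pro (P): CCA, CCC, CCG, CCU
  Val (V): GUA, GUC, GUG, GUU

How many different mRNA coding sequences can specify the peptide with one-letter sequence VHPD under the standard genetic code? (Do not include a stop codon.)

64

Val: 4 codons.
His: 2 codons.
Pro: 4 codons.
Asp: 2 codons.
4 × 2 × 4 × 2 = 64.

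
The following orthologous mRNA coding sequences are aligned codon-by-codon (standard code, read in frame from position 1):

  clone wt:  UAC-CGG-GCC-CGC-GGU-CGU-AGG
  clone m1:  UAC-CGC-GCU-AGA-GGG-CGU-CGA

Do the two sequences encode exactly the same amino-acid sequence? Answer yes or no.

yes

Codon 1: UAC Tyr / UAC Tyr — identical.
Codon 2: CGG Arg / CGC Arg — synonymous.
Codon 3: GCC Ala / GCU Ala — synonymous.
Codon 4: CGC Arg / AGA Arg — synonymous.
Codon 5: GGU Gly / GGG Gly — synonymous.
Codon 6: CGU Arg / CGU Arg — identical.
Codon 7: AGG Arg / CGA Arg — synonymous.
Nonsynonymous differences: 0 → same protein.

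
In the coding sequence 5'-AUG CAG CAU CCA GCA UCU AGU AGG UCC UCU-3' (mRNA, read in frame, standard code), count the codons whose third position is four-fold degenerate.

Codon 1 AUG (Met): third position 1-fold.
Codon 2 CAG (Gln): third position 2-fold.
Codon 3 CAU (His): third position 2-fold.
Codon 4 CCA (Pro): third position 4-fold.
Codon 5 GCA (Ala): third position 4-fold.
Codon 6 UCU (Ser): third position 4-fold.
Codon 7 AGU (Ser): third position 2-fold.
Codon 8 AGG (Arg): third position 2-fold.
Codon 9 UCC (Ser): third position 4-fold.
Codon 10 UCU (Ser): third position 4-fold.
Four-fold degenerate third positions: 5.

5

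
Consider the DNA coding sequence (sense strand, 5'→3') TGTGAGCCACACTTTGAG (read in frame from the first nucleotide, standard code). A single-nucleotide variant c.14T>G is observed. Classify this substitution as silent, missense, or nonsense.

Position 14 falls in codon 5: TTT → Phe.
After the substitution the codon is TGT → Cys.
Phe ≠ Cys, so this is a missense mutation.

missense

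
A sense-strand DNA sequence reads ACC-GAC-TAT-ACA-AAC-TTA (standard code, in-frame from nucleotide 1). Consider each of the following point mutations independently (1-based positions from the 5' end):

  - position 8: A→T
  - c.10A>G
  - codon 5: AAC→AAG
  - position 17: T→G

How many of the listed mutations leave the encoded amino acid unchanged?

Codon 3: TAT (Tyr) → TTT (Phe) — missense.
Codon 4: ACA (Thr) → GCA (Ala) — missense.
Codon 5: AAC (Asn) → AAG (Lys) — missense.
Codon 6: TTA (Leu) → TGA (Stop) — nonsense.
Synonymous: 0 of 4.

0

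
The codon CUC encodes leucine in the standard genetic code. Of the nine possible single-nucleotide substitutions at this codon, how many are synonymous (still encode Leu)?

3

Position 1: none → 0 synonymous.
Position 2: none → 0 synonymous.
Position 3: CUU, CUA, CUG → 3 synonymous.
Total: 0 + 0 + 3 = 3.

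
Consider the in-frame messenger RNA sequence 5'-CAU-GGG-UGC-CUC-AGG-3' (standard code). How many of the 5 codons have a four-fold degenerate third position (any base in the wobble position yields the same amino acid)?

2

Codon 1 CAU (His): third position 2-fold.
Codon 2 GGG (Gly): third position 4-fold.
Codon 3 UGC (Cys): third position 2-fold.
Codon 4 CUC (Leu): third position 4-fold.
Codon 5 AGG (Arg): third position 2-fold.
Four-fold degenerate third positions: 2.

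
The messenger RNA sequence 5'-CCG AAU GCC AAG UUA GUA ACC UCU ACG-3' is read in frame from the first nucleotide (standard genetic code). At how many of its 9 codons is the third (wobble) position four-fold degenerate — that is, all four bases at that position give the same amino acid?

Codon 1 CCG (Pro): third position 4-fold.
Codon 2 AAU (Asn): third position 2-fold.
Codon 3 GCC (Ala): third position 4-fold.
Codon 4 AAG (Lys): third position 2-fold.
Codon 5 UUA (Leu): third position 2-fold.
Codon 6 GUA (Val): third position 4-fold.
Codon 7 ACC (Thr): third position 4-fold.
Codon 8 UCU (Ser): third position 4-fold.
Codon 9 ACG (Thr): third position 4-fold.
Four-fold degenerate third positions: 6.

6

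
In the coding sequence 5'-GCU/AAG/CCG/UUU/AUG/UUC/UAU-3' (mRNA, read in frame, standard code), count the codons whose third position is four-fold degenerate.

Codon 1 GCU (Ala): third position 4-fold.
Codon 2 AAG (Lys): third position 2-fold.
Codon 3 CCG (Pro): third position 4-fold.
Codon 4 UUU (Phe): third position 2-fold.
Codon 5 AUG (Met): third position 1-fold.
Codon 6 UUC (Phe): third position 2-fold.
Codon 7 UAU (Tyr): third position 2-fold.
Four-fold degenerate third positions: 2.

2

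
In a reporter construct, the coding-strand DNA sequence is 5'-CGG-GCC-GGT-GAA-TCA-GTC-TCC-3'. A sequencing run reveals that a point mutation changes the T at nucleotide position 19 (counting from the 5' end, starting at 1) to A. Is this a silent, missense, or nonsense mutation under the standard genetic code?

missense

Position 19 falls in codon 7: TCC → Ser.
After the substitution the codon is ACC → Thr.
Ser ≠ Thr, so this is a missense mutation.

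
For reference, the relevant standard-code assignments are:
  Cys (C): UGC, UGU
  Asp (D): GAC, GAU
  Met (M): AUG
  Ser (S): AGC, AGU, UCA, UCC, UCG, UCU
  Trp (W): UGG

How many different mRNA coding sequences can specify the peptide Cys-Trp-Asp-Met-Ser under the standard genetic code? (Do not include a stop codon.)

24

Cys: 2 codons.
Trp: 1 codon.
Asp: 2 codons.
Met: 1 codon.
Ser: 6 codons.
2 × 1 × 2 × 1 × 6 = 24.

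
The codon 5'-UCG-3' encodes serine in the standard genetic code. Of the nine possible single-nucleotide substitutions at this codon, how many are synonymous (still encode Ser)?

Position 1: none → 0 synonymous.
Position 2: none → 0 synonymous.
Position 3: UCU, UCC, UCA → 3 synonymous.
Total: 0 + 0 + 3 = 3.

3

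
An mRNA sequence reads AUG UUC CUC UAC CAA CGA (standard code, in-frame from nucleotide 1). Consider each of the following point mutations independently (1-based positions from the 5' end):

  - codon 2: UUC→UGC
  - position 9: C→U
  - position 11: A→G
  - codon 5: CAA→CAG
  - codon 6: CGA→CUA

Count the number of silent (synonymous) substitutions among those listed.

2

Codon 2: UUC (Phe) → UGC (Cys) — missense.
Codon 3: CUC (Leu) → CUU (Leu) — synonymous.
Codon 4: UAC (Tyr) → UGC (Cys) — missense.
Codon 5: CAA (Gln) → CAG (Gln) — synonymous.
Codon 6: CGA (Arg) → CUA (Leu) — missense.
Synonymous: 2 of 5.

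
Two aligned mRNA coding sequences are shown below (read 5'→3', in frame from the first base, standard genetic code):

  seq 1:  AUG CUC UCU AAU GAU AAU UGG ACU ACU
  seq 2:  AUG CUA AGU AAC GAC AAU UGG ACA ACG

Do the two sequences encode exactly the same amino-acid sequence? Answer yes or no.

Codon 1: AUG Met / AUG Met — identical.
Codon 2: CUC Leu / CUA Leu — synonymous.
Codon 3: UCU Ser / AGU Ser — synonymous.
Codon 4: AAU Asn / AAC Asn — synonymous.
Codon 5: GAU Asp / GAC Asp — synonymous.
Codon 6: AAU Asn / AAU Asn — identical.
Codon 7: UGG Trp / UGG Trp — identical.
Codon 8: ACU Thr / ACA Thr — synonymous.
Codon 9: ACU Thr / ACG Thr — synonymous.
Nonsynonymous differences: 0 → same protein.

yes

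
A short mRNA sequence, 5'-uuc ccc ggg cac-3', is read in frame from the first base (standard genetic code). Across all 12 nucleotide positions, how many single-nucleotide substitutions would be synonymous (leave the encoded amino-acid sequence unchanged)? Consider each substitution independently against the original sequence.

8

Codon 1 (UUC, Phe): 1 synonymous substitution.
Codon 2 (CCC, Pro): 3 synonymous substitutions.
Codon 3 (GGG, Gly): 3 synonymous substitutions.
Codon 4 (CAC, His): 1 synonymous substitution.
Total: 1 + 3 + 3 + 1 = 8.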